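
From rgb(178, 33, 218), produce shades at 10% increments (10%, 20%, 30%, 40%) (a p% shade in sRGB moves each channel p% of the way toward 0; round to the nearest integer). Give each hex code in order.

#A01EC4, #8E1AAE, #7D1799, #6B1483

10%: (178 − 17.8 = 160.2→160, 33 − 3.3 = 29.7→30, 218 − 21.8 = 196.2→196) → #A01EC4
20%: (178 − 35.6 = 142.4→142, 33 − 6.6 = 26.4→26, 218 − 43.6 = 174.4→174) → #8E1AAE
30%: (178 − 53.4 = 124.6→125, 33 − 9.9 = 23.1→23, 218 − 65.4 = 152.6→153) → #7D1799
40%: (178 − 71.2 = 106.8→107, 33 − 13.2 = 19.8→20, 218 − 87.2 = 130.8→131) → #6B1483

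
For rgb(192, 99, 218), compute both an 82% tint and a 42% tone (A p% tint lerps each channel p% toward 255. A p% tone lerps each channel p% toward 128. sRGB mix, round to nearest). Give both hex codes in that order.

82% tint:
  R: 192 + 0.82×(255−192) = 192 + 51.66 = 243.66 → 244
  G: 99 + 127.92 = 226.92 → 227
  B: 218 + 0.82×(255−218) = 218 + 30.34 = 248.34 → 248
  → #F4E3F8
42% tone:
  R: 192 + 0.42×(128−192) = 192 − 26.88 = 165.12 → 165
  G: 99 + 0.42×(128−99) = 99 + 12.18 = 111.18 → 111
  B: 218 + 0.42×(128−218) = 218 − 37.8 = 180.2 → 180
  → #A56FB4

#F4E3F8, #A56FB4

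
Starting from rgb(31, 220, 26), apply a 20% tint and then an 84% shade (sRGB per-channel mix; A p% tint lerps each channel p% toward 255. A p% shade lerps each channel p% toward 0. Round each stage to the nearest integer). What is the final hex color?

#0C240C

Lerp each channel 20% toward 255:
  R: 31 + 44.8 = 75.8 → 76
  G: 220 + 0.2×(255−220) = 220 + 7 = 227 → 227
  B: 26 + 0.2×(255−26) = 26 + 45.8 = 71.8 → 72
After the tint: rgb(76, 227, 72) = #4CE348.
An 84% shade moves each channel 84% toward 0:
  R: 76 + 0.84×(0−76) = 76 − 63.84 = 12.16 → 12
  G: 227 + 0.84×(0−227) = 227 − 190.68 = 36.32 → 36
  B: 72 − 60.48 = 11.52 → 12
rgb(12, 36, 12) = #0C240C.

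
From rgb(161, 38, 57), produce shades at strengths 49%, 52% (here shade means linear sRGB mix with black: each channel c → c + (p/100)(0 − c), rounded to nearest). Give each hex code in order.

49%: (161 − 78.89 = 82.11→82, 38 − 18.62 = 19.38→19, 57 − 27.93 = 29.07→29) → #52131D
52%: (161 − 83.72 = 77.28→77, 38 − 19.76 = 18.24→18, 57 − 29.64 = 27.36→27) → #4D121B

#52131D, #4D121B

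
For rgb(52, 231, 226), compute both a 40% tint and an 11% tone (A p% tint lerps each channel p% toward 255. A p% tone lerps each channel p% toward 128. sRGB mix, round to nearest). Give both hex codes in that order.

40% tint:
  R: 52 + 81.2 = 133.2 → 133
  G: 231 + 9.6 = 240.6 → 241
  B: 226 + 0.4×(255−226) = 226 + 11.6 = 237.6 → 238
  → #85f1ee
11% tone:
  R: 52 + 8.36 = 60.36 → 60
  G: 231 − 11.33 = 219.67 → 220
  B: 226 + 0.11×(128−226) = 226 − 10.78 = 215.22 → 215
  → #3cdcd7

#85f1ee, #3cdcd7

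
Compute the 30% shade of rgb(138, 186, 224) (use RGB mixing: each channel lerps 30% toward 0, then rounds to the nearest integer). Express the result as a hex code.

#61829D

Per channel, c → c + 0.3(0 − c):
  R: 138 + 0.3×(0−138) = 138 − 41.4 = 96.6 → 97
  G: 186 + 0.3×(0−186) = 186 − 55.8 = 130.2 → 130
  B: 224 − 67.2 = 156.8 → 157
rgb(97, 130, 157) = #61829D.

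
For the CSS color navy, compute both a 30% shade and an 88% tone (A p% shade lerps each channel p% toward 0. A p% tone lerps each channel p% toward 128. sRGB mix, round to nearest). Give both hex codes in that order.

#00005A, #717180

CSS navy is rgb(0, 0, 128).
30% shade:
  R: 0 + 0.3×(0−0) = 0 + 0 = 0 → 0
  G: 0 + 0.3×(0−0) = 0 + 0 = 0 → 0
  B: 128 − 38.4 = 89.6 → 90
  → #00005A
88% tone:
  R: 0 + 112.64 = 112.64 → 113
  G: 0 + 0.88×(128−0) = 0 + 112.64 = 112.64 → 113
  B: 128 + 0 = 128 → 128
  → #717180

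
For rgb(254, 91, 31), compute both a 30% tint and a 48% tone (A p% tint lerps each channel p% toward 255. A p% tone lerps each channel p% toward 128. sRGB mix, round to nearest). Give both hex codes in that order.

30% tint:
  R: 254 + 0.3×(255−254) = 254 + 0.3 = 254.3 → 254
  G: 91 + 49.2 = 140.2 → 140
  B: 31 + 0.3×(255−31) = 31 + 67.2 = 98.2 → 98
  → #FE8C62
48% tone:
  R: 254 + 0.48×(128−254) = 254 − 60.48 = 193.52 → 194
  G: 91 + 17.76 = 108.76 → 109
  B: 31 + 0.48×(128−31) = 31 + 46.56 = 77.56 → 78
  → #C26D4E

#FE8C62, #C26D4E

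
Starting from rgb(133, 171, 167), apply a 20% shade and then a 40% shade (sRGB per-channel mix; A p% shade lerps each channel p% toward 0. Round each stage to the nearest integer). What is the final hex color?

Lerp each channel 20% toward 0:
  R: 133 + 0.2×(0−133) = 133 − 26.6 = 106.4 → 106
  G: 171 − 34.2 = 136.8 → 137
  B: 167 − 33.4 = 133.6 → 134
After the shade: rgb(106, 137, 134) = #6a8986.
Per channel, c → c + 0.4(0 − c):
  R: 106 − 42.4 = 63.6 → 64
  G: 137 + 0.4×(0−137) = 137 − 54.8 = 82.2 → 82
  B: 134 − 53.6 = 80.4 → 80
rgb(64, 82, 80) = #405250.

#405250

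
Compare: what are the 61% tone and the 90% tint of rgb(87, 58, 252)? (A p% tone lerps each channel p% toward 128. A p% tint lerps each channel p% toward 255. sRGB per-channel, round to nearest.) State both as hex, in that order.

#7065B0, #EEEBFF

61% tone:
  R: 87 + 25.01 = 112.01 → 112
  G: 58 + 0.61×(128−58) = 58 + 42.7 = 100.7 → 101
  B: 252 − 75.64 = 176.36 → 176
  → #7065B0
90% tint:
  R: 87 + 151.2 = 238.2 → 238
  G: 58 + 177.3 = 235.3 → 235
  B: 252 + 0.9×(255−252) = 252 + 2.7 = 254.7 → 255
  → #EEEBFF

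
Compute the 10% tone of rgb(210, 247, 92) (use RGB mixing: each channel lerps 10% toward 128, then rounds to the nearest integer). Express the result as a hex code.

#caeb60

Lerp each channel 10% toward 128:
  R: 210 − 8.2 = 201.8 → 202
  G: 247 + 0.1×(128−247) = 247 − 11.9 = 235.1 → 235
  B: 92 + 0.1×(128−92) = 92 + 3.6 = 95.6 → 96
rgb(202, 235, 96) = #caeb60.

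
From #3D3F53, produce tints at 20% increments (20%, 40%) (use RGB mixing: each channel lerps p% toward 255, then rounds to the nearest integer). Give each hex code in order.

#646575, #8B8C98

#3D3F53 is rgb(61, 63, 83).
20%: (61 + 38.8 = 99.8→100, 63 + 38.4 = 101.4→101, 83 + 34.4 = 117.4→117) → #646575
40%: (61 + 77.6 = 138.6→139, 63 + 76.8 = 139.8→140, 83 + 68.8 = 151.8→152) → #8B8C98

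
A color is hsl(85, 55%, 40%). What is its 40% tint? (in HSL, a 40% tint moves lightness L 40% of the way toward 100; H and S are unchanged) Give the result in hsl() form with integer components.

L moves 40% from 40 toward 100: 40 + 24 = 64 → 64.
H and S are unchanged.

hsl(85, 55%, 64%)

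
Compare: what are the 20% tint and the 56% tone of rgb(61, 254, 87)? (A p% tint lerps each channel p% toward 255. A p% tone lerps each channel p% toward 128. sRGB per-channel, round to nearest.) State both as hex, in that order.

#64FE79, #63B76E

20% tint:
  R: 61 + 0.2×(255−61) = 61 + 38.8 = 99.8 → 100
  G: 254 + 0.2 = 254.2 → 254
  B: 87 + 33.6 = 120.6 → 121
  → #64FE79
56% tone:
  R: 61 + 0.56×(128−61) = 61 + 37.52 = 98.52 → 99
  G: 254 + 0.56×(128−254) = 254 − 70.56 = 183.44 → 183
  B: 87 + 0.56×(128−87) = 87 + 22.96 = 109.96 → 110
  → #63B76E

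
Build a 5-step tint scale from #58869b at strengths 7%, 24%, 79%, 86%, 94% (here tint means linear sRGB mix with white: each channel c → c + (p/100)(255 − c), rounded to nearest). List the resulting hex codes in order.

#58869b is rgb(88, 134, 155).
7%: (88 + 11.69 = 99.69→100, 134 + 8.47 = 142.47→142, 155 + 7 = 162→162) → #648ea2
24%: (88 + 40.08 = 128.08→128, 134 + 29.04 = 163.04→163, 155 + 24 = 179→179) → #80a3b3
79%: (88 + 131.93 = 219.93→220, 134 + 95.59 = 229.59→230, 155 + 79 = 234→234) → #dce6ea
86%: (88 + 143.62 = 231.62→232, 134 + 104.06 = 238.06→238, 155 + 86 = 241→241) → #e8eef1
94%: (88 + 156.98 = 244.98→245, 134 + 113.74 = 247.74→248, 155 + 94 = 249→249) → #f5f8f9

#648ea2, #80a3b3, #dce6ea, #e8eef1, #f5f8f9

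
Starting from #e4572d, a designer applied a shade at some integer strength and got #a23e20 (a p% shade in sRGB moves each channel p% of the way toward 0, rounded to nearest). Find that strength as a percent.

29%

#e4572d is rgb(228, 87, 45); #a23e20 is rgb(162, 62, 32).
On the R channel (widest range): 162 ≈ 228 + (p/100)(0 − 228), so p ≈ 100×(162 − 228)/(0 − 228) = -6600/-228 = 28.95.
p = 29 reproduces all three channels after rounding.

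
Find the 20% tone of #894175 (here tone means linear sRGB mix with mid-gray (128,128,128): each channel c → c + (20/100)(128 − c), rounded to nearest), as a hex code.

#894175 is rgb(137, 65, 117).
Lerp each channel 20% toward 128:
  R: 137 + 0.2×(128−137) = 137 − 1.8 = 135.2 → 135
  G: 65 + 12.6 = 77.6 → 78
  B: 117 + 0.2×(128−117) = 117 + 2.2 = 119.2 → 119
rgb(135, 78, 119) = #874E77.

#874E77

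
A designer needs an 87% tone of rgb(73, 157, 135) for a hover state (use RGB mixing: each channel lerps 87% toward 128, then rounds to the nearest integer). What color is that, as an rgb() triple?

Lerp each channel 87% toward 128:
  R: 73 + 0.87×(128−73) = 73 + 47.85 = 120.85 → 121
  G: 157 + 0.87×(128−157) = 157 − 25.23 = 131.77 → 132
  B: 135 − 6.09 = 128.91 → 129

rgb(121, 132, 129)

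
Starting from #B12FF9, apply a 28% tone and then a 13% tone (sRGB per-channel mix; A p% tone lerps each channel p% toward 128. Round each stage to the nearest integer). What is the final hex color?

#9E4ECC

#B12FF9 is rgb(177, 47, 249).
Lerp each channel 28% toward 128:
  R: 177 − 13.72 = 163.28 → 163
  G: 47 + 22.68 = 69.68 → 70
  B: 249 − 33.88 = 215.12 → 215
After the tone: rgb(163, 70, 215) = #A346D7.
Lerp each channel 13% toward 128:
  R: 163 + 0.13×(128−163) = 163 − 4.55 = 158.45 → 158
  G: 70 + 0.13×(128−70) = 70 + 7.54 = 77.54 → 78
  B: 215 + 0.13×(128−215) = 215 − 11.31 = 203.69 → 204
rgb(158, 78, 204) = #9E4ECC.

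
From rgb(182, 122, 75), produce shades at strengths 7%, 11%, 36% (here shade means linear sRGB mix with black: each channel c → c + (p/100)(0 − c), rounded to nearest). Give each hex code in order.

#a97146, #a26d43, #744e30

7%: (182 − 12.74 = 169.26→169, 122 − 8.54 = 113.46→113, 75 − 5.25 = 69.75→70) → #a97146
11%: (182 − 20.02 = 161.98→162, 122 − 13.42 = 108.58→109, 75 − 8.25 = 66.75→67) → #a26d43
36%: (182 − 65.52 = 116.48→116, 122 − 43.92 = 78.08→78, 75 − 27 = 48→48) → #744e30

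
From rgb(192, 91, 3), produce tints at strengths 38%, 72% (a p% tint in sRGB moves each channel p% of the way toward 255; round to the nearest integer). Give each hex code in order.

#D89963, #EDD1B8

38%: (192 + 23.94 = 215.94→216, 91 + 62.32 = 153.32→153, 3 + 95.76 = 98.76→99) → #D89963
72%: (192 + 45.36 = 237.36→237, 91 + 118.08 = 209.08→209, 3 + 181.44 = 184.44→184) → #EDD1B8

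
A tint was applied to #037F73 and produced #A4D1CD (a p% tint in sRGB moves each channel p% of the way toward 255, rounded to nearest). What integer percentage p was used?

64%

#037F73 is rgb(3, 127, 115); #A4D1CD is rgb(164, 209, 205).
On the R channel (widest range): 164 ≈ 3 + (p/100)(255 − 3), so p ≈ 100×(164 − 3)/(255 − 3) = 16100/252 = 63.89.
p = 64 reproduces all three channels after rounding.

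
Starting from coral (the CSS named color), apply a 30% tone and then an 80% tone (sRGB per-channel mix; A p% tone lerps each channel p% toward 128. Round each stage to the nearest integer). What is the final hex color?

CSS coral is rgb(255, 127, 80).
Lerp each channel 30% toward 128:
  R: 255 + 0.3×(128−255) = 255 − 38.1 = 216.9 → 217
  G: 127 + 0.3 = 127.3 → 127
  B: 80 + 0.3×(128−80) = 80 + 14.4 = 94.4 → 94
After the tone: rgb(217, 127, 94) = #D97F5E.
An 80% tone moves each channel 80% toward 128:
  R: 217 + 0.8×(128−217) = 217 − 71.2 = 145.8 → 146
  G: 127 + 0.8×(128−127) = 127 + 0.8 = 127.8 → 128
  B: 94 + 0.8×(128−94) = 94 + 27.2 = 121.2 → 121
rgb(146, 128, 121) = #928079.

#928079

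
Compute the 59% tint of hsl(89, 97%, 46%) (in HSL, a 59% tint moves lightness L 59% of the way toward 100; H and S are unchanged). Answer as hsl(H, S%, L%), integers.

hsl(89, 97%, 78%)

L moves 59% from 46 toward 100: 46 + 31.86 = 77.86 → 78.
H and S are unchanged.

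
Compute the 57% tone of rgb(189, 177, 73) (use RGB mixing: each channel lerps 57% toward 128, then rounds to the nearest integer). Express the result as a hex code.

#9a9568

Lerp each channel 57% toward 128:
  R: 189 + 0.57×(128−189) = 189 − 34.77 = 154.23 → 154
  G: 177 − 27.93 = 149.07 → 149
  B: 73 + 0.57×(128−73) = 73 + 31.35 = 104.35 → 104
rgb(154, 149, 104) = #9a9568.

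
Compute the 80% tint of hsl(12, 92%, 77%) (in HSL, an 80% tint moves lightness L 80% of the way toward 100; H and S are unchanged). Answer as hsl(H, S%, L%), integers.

hsl(12, 92%, 95%)

L moves 80% from 77 toward 100: 77 + 18.4 = 95.4 → 95.
H and S are unchanged.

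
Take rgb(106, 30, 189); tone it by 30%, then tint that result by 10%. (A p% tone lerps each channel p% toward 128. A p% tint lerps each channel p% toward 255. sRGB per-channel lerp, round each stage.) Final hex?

Per channel, c → c + 0.3(128 − c):
  R: 106 + 6.6 = 112.6 → 113
  G: 30 + 0.3×(128−30) = 30 + 29.4 = 59.4 → 59
  B: 189 + 0.3×(128−189) = 189 − 18.3 = 170.7 → 171
After the tone: rgb(113, 59, 171) = #713BAB.
Per channel, c → c + 0.1(255 − c):
  R: 113 + 14.2 = 127.2 → 127
  G: 59 + 19.6 = 78.6 → 79
  B: 171 + 8.4 = 179.4 → 179
rgb(127, 79, 179) = #7F4FB3.

#7F4FB3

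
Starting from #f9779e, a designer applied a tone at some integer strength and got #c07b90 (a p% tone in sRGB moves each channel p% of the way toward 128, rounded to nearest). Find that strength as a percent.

47%

#f9779e is rgb(249, 119, 158); #c07b90 is rgb(192, 123, 144).
On the R channel (widest range): 192 ≈ 249 + (p/100)(128 − 249), so p ≈ 100×(192 − 249)/(128 − 249) = -5700/-121 = 47.11.
p = 47 reproduces all three channels after rounding.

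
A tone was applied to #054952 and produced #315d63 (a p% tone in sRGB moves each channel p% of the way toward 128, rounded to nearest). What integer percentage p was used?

#054952 is rgb(5, 73, 82); #315d63 is rgb(49, 93, 99).
On the R channel (widest range): 49 ≈ 5 + (p/100)(128 − 5), so p ≈ 100×(49 − 5)/(128 − 5) = 4400/123 = 35.77.
p = 36 reproduces all three channels after rounding.

36%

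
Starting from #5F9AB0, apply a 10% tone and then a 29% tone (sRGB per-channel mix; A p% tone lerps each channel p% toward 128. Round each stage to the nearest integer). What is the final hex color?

#5F9AB0 is rgb(95, 154, 176).
Lerp each channel 10% toward 128:
  R: 95 + 0.1×(128−95) = 95 + 3.3 = 98.3 → 98
  G: 154 + 0.1×(128−154) = 154 − 2.6 = 151.4 → 151
  B: 176 + 0.1×(128−176) = 176 − 4.8 = 171.2 → 171
After the tone: rgb(98, 151, 171) = #6297AB.
A 29% tone moves each channel 29% toward 128:
  R: 98 + 0.29×(128−98) = 98 + 8.7 = 106.7 → 107
  G: 151 + 0.29×(128−151) = 151 − 6.67 = 144.33 → 144
  B: 171 − 12.47 = 158.53 → 159
rgb(107, 144, 159) = #6B909F.

#6B909F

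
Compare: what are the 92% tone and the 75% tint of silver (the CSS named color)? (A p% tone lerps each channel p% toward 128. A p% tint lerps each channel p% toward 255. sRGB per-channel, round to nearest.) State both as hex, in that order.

#858585, #EFEFEF

CSS silver is rgb(192, 192, 192).
92% tone:
  R: 192 + 0.92×(128−192) = 192 − 58.88 = 133.12 → 133
  G: 192 + 0.92×(128−192) = 192 − 58.88 = 133.12 → 133
  B: 192 − 58.88 = 133.12 → 133
  → #858585
75% tint:
  R: 192 + 0.75×(255−192) = 192 + 47.25 = 239.25 → 239
  G: 192 + 47.25 = 239.25 → 239
  B: 192 + 47.25 = 239.25 → 239
  → #EFEFEF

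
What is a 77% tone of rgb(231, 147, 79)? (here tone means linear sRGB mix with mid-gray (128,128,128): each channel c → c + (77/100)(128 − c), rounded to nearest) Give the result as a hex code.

Lerp each channel 77% toward 128:
  R: 231 + 0.77×(128−231) = 231 − 79.31 = 151.69 → 152
  G: 147 + 0.77×(128−147) = 147 − 14.63 = 132.37 → 132
  B: 79 + 0.77×(128−79) = 79 + 37.73 = 116.73 → 117
rgb(152, 132, 117) = #988475.

#988475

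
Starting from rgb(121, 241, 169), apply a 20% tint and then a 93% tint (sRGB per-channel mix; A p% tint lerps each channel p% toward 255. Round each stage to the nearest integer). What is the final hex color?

A 20% tint moves each channel 20% toward 255:
  R: 121 + 26.8 = 147.8 → 148
  G: 241 + 2.8 = 243.8 → 244
  B: 169 + 0.2×(255−169) = 169 + 17.2 = 186.2 → 186
After the tint: rgb(148, 244, 186) = #94F4BA.
A 93% tint moves each channel 93% toward 255:
  R: 148 + 0.93×(255−148) = 148 + 99.51 = 247.51 → 248
  G: 244 + 0.93×(255−244) = 244 + 10.23 = 254.23 → 254
  B: 186 + 0.93×(255−186) = 186 + 64.17 = 250.17 → 250
rgb(248, 254, 250) = #F8FEFA.

#F8FEFA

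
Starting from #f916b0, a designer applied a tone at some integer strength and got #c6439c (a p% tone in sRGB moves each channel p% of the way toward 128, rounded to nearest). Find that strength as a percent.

#f916b0 is rgb(249, 22, 176); #c6439c is rgb(198, 67, 156).
On the R channel (widest range): 198 ≈ 249 + (p/100)(128 − 249), so p ≈ 100×(198 − 249)/(128 − 249) = -5100/-121 = 42.15.
p = 42 reproduces all three channels after rounding.

42%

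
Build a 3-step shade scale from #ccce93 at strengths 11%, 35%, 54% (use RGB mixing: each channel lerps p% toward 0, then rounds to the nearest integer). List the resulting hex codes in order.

#ccce93 is rgb(204, 206, 147).
11%: (204 − 22.44 = 181.56→182, 206 − 22.66 = 183.34→183, 147 − 16.17 = 130.83→131) → #b6b783
35%: (204 − 71.4 = 132.6→133, 206 − 72.1 = 133.9→134, 147 − 51.45 = 95.55→96) → #858660
54%: (204 − 110.16 = 93.84→94, 206 − 111.24 = 94.76→95, 147 − 79.38 = 67.62→68) → #5e5f44

#b6b783, #858660, #5e5f44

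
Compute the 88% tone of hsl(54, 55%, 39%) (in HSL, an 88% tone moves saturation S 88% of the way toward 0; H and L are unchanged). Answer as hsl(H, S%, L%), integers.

hsl(54, 7%, 39%)

S moves 88% from 55 toward 0: 55 − 48.4 = 6.6 → 7.
H and L are unchanged.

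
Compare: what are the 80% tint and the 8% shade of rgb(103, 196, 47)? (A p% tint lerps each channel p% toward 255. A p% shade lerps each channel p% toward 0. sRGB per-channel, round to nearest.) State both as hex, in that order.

80% tint:
  R: 103 + 0.8×(255−103) = 103 + 121.6 = 224.6 → 225
  G: 196 + 0.8×(255−196) = 196 + 47.2 = 243.2 → 243
  B: 47 + 0.8×(255−47) = 47 + 166.4 = 213.4 → 213
  → #e1f3d5
8% shade:
  R: 103 + 0.08×(0−103) = 103 − 8.24 = 94.76 → 95
  G: 196 − 15.68 = 180.32 → 180
  B: 47 − 3.76 = 43.24 → 43
  → #5fb42b

#e1f3d5, #5fb42b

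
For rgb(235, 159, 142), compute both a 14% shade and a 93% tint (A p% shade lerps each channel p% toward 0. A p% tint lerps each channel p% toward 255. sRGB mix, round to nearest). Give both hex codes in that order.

#ca897a, #fef8f7

14% shade:
  R: 235 + 0.14×(0−235) = 235 − 32.9 = 202.1 → 202
  G: 159 + 0.14×(0−159) = 159 − 22.26 = 136.74 → 137
  B: 142 + 0.14×(0−142) = 142 − 19.88 = 122.12 → 122
  → #ca897a
93% tint:
  R: 235 + 0.93×(255−235) = 235 + 18.6 = 253.6 → 254
  G: 159 + 0.93×(255−159) = 159 + 89.28 = 248.28 → 248
  B: 142 + 105.09 = 247.09 → 247
  → #fef8f7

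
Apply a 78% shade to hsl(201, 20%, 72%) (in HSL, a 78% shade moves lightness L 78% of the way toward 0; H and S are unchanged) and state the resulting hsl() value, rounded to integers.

L moves 78% from 72 toward 0: 72 − 56.16 = 15.84 → 16.
H and S are unchanged.

hsl(201, 20%, 16%)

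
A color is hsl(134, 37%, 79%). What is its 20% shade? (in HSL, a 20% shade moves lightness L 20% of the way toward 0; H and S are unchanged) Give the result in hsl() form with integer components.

L moves 20% from 79 toward 0: 79 − 15.8 = 63.2 → 63.
H and S are unchanged.

hsl(134, 37%, 63%)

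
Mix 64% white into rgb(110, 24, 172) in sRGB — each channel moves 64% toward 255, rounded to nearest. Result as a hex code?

#cbace1

Lerp each channel 64% toward 255:
  R: 110 + 0.64×(255−110) = 110 + 92.8 = 202.8 → 203
  G: 24 + 147.84 = 171.84 → 172
  B: 172 + 0.64×(255−172) = 172 + 53.12 = 225.12 → 225
rgb(203, 172, 225) = #cbace1.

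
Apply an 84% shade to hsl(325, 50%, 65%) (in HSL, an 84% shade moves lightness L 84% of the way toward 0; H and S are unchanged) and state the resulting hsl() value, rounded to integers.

L moves 84% from 65 toward 0: 65 − 54.6 = 10.4 → 10.
H and S are unchanged.

hsl(325, 50%, 10%)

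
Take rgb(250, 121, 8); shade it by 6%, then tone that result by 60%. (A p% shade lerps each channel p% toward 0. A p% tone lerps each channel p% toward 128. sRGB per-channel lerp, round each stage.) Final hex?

Lerp each channel 6% toward 0:
  R: 250 + 0.06×(0−250) = 250 − 15 = 235 → 235
  G: 121 − 7.26 = 113.74 → 114
  B: 8 + 0.06×(0−8) = 8 − 0.48 = 7.52 → 8
After the shade: rgb(235, 114, 8) = #eb7208.
A 60% tone moves each channel 60% toward 128:
  R: 235 + 0.6×(128−235) = 235 − 64.2 = 170.8 → 171
  G: 114 + 0.6×(128−114) = 114 + 8.4 = 122.4 → 122
  B: 8 + 72 = 80 → 80
rgb(171, 122, 80) = #ab7a50.

#ab7a50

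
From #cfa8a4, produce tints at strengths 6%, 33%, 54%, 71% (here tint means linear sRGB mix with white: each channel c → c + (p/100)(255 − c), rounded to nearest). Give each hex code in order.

#cfa8a4 is rgb(207, 168, 164).
6%: (207 + 2.88 = 209.88→210, 168 + 5.22 = 173.22→173, 164 + 5.46 = 169.46→169) → #d2ada9
33%: (207 + 15.84 = 222.84→223, 168 + 28.71 = 196.71→197, 164 + 30.03 = 194.03→194) → #dfc5c2
54%: (207 + 25.92 = 232.92→233, 168 + 46.98 = 214.98→215, 164 + 49.14 = 213.14→213) → #e9d7d5
71%: (207 + 34.08 = 241.08→241, 168 + 61.77 = 229.77→230, 164 + 64.61 = 228.61→229) → #f1e6e5

#d2ada9, #dfc5c2, #e9d7d5, #f1e6e5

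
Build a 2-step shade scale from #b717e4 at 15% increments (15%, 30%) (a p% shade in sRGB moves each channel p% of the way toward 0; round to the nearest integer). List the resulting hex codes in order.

#9c14c2, #8010a0

#b717e4 is rgb(183, 23, 228).
15%: (183 − 27.45 = 155.55→156, 23 − 3.45 = 19.55→20, 228 − 34.2 = 193.8→194) → #9c14c2
30%: (183 − 54.9 = 128.1→128, 23 − 6.9 = 16.1→16, 228 − 68.4 = 159.6→160) → #8010a0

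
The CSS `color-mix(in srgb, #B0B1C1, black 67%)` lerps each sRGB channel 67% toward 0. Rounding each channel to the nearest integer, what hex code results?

#B0B1C1 is rgb(176, 177, 193).
Lerp each channel 67% toward 0:
  R: 176 − 117.92 = 58.08 → 58
  G: 177 + 0.67×(0−177) = 177 − 118.59 = 58.41 → 58
  B: 193 + 0.67×(0−193) = 193 − 129.31 = 63.69 → 64
rgb(58, 58, 64) = #3A3A40.

#3A3A40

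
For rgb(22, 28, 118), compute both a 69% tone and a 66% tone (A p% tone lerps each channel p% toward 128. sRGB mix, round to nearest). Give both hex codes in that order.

#5f617d, #5c5e7d

69% tone:
  R: 22 + 73.14 = 95.14 → 95
  G: 28 + 0.69×(128−28) = 28 + 69 = 97 → 97
  B: 118 + 6.9 = 124.9 → 125
  → #5f617d
66% tone:
  R: 22 + 69.96 = 91.96 → 92
  G: 28 + 0.66×(128−28) = 28 + 66 = 94 → 94
  B: 118 + 0.66×(128−118) = 118 + 6.6 = 124.6 → 125
  → #5c5e7d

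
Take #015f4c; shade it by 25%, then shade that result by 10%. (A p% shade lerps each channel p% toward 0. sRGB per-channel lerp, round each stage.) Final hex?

#014033

#015f4c is rgb(1, 95, 76).
Lerp each channel 25% toward 0:
  R: 1 − 0.25 = 0.75 → 1
  G: 95 − 23.75 = 71.25 → 71
  B: 76 − 19 = 57 → 57
After the shade: rgb(1, 71, 57) = #014739.
Per channel, c → c + 0.1(0 − c):
  R: 1 + 0.1×(0−1) = 1 − 0.1 = 0.9 → 1
  G: 71 + 0.1×(0−71) = 71 − 7.1 = 63.9 → 64
  B: 57 + 0.1×(0−57) = 57 − 5.7 = 51.3 → 51
rgb(1, 64, 51) = #014033.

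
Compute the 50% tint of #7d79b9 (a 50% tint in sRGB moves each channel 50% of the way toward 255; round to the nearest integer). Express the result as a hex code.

#bebcdc

#7d79b9 is rgb(125, 121, 185).
A 50% tint moves each channel 50% toward 255:
  R: 125 + 0.5×(255−125) = 125 + 65 = 190 → 190
  G: 121 + 0.5×(255−121) = 121 + 67 = 188 → 188
  B: 185 + 0.5×(255−185) = 185 + 35 = 220 → 220
rgb(190, 188, 220) = #bebcdc.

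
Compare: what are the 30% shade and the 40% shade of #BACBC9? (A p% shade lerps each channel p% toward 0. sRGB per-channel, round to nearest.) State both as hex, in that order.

#828E8D, #707A79

#BACBC9 is rgb(186, 203, 201).
30% shade:
  R: 186 + 0.3×(0−186) = 186 − 55.8 = 130.2 → 130
  G: 203 + 0.3×(0−203) = 203 − 60.9 = 142.1 → 142
  B: 201 + 0.3×(0−201) = 201 − 60.3 = 140.7 → 141
  → #828E8D
40% shade:
  R: 186 + 0.4×(0−186) = 186 − 74.4 = 111.6 → 112
  G: 203 + 0.4×(0−203) = 203 − 81.2 = 121.8 → 122
  B: 201 − 80.4 = 120.6 → 121
  → #707A79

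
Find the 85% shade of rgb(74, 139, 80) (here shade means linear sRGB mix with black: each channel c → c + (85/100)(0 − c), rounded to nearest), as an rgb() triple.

rgb(11, 21, 12)

An 85% shade moves each channel 85% toward 0:
  R: 74 + 0.85×(0−74) = 74 − 62.9 = 11.1 → 11
  G: 139 − 118.15 = 20.85 → 21
  B: 80 − 68 = 12 → 12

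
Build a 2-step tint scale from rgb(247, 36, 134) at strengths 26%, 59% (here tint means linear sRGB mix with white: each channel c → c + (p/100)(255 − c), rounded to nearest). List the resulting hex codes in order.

#F95DA5, #FCA5CD

26%: (247 + 2.08 = 249.08→249, 36 + 56.94 = 92.94→93, 134 + 31.46 = 165.46→165) → #F95DA5
59%: (247 + 4.72 = 251.72→252, 36 + 129.21 = 165.21→165, 134 + 71.39 = 205.39→205) → #FCA5CD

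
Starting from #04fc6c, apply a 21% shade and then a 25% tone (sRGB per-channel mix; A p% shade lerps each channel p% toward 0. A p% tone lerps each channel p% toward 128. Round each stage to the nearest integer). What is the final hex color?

#22b560

#04fc6c is rgb(4, 252, 108).
A 21% shade moves each channel 21% toward 0:
  R: 4 + 0.21×(0−4) = 4 − 0.84 = 3.16 → 3
  G: 252 + 0.21×(0−252) = 252 − 52.92 = 199.08 → 199
  B: 108 − 22.68 = 85.32 → 85
After the shade: rgb(3, 199, 85) = #03c755.
Lerp each channel 25% toward 128:
  R: 3 + 0.25×(128−3) = 3 + 31.25 = 34.25 → 34
  G: 199 − 17.75 = 181.25 → 181
  B: 85 + 10.75 = 95.75 → 96
rgb(34, 181, 96) = #22b560.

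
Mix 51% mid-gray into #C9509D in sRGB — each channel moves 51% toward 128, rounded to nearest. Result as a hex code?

#C9509D is rgb(201, 80, 157).
Lerp each channel 51% toward 128:
  R: 201 + 0.51×(128−201) = 201 − 37.23 = 163.77 → 164
  G: 80 + 24.48 = 104.48 → 104
  B: 157 + 0.51×(128−157) = 157 − 14.79 = 142.21 → 142
rgb(164, 104, 142) = #A4688E.

#A4688E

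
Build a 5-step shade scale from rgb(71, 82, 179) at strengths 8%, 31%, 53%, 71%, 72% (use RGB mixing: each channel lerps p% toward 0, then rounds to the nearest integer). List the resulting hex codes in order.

#414BA5, #31397C, #212754, #151834, #141732

8%: (71 − 5.68 = 65.32→65, 82 − 6.56 = 75.44→75, 179 − 14.32 = 164.68→165) → #414BA5
31%: (71 − 22.01 = 48.99→49, 82 − 25.42 = 56.58→57, 179 − 55.49 = 123.51→124) → #31397C
53%: (71 − 37.63 = 33.37→33, 82 − 43.46 = 38.54→39, 179 − 94.87 = 84.13→84) → #212754
71%: (71 − 50.41 = 20.59→21, 82 − 58.22 = 23.78→24, 179 − 127.09 = 51.91→52) → #151834
72%: (71 − 51.12 = 19.88→20, 82 − 59.04 = 22.96→23, 179 − 128.88 = 50.12→50) → #141732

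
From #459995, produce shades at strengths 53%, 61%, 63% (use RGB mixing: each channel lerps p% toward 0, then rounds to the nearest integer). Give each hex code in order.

#459995 is rgb(69, 153, 149).
53%: (69 − 36.57 = 32.43→32, 153 − 81.09 = 71.91→72, 149 − 78.97 = 70.03→70) → #204846
61%: (69 − 42.09 = 26.91→27, 153 − 93.33 = 59.67→60, 149 − 90.89 = 58.11→58) → #1B3C3A
63%: (69 − 43.47 = 25.53→26, 153 − 96.39 = 56.61→57, 149 − 93.87 = 55.13→55) → #1A3937

#204846, #1B3C3A, #1A3937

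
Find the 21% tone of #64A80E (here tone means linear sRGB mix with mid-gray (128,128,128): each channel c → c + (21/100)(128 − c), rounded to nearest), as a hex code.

#6AA026

#64A80E is rgb(100, 168, 14).
Lerp each channel 21% toward 128:
  R: 100 + 5.88 = 105.88 → 106
  G: 168 − 8.4 = 159.6 → 160
  B: 14 + 23.94 = 37.94 → 38
rgb(106, 160, 38) = #6AA026.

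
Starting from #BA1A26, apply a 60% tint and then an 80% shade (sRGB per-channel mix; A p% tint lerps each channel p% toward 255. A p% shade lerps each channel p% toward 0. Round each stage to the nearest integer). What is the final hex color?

#BA1A26 is rgb(186, 26, 38).
Lerp each channel 60% toward 255:
  R: 186 + 0.6×(255−186) = 186 + 41.4 = 227.4 → 227
  G: 26 + 0.6×(255−26) = 26 + 137.4 = 163.4 → 163
  B: 38 + 130.2 = 168.2 → 168
After the tint: rgb(227, 163, 168) = #E3A3A8.
Per channel, c → c + 0.8(0 − c):
  R: 227 + 0.8×(0−227) = 227 − 181.6 = 45.4 → 45
  G: 163 − 130.4 = 32.6 → 33
  B: 168 − 134.4 = 33.6 → 34
rgb(45, 33, 34) = #2D2122.

#2D2122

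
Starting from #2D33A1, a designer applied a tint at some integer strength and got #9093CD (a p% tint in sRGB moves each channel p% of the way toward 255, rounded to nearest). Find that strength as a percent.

#2D33A1 is rgb(45, 51, 161); #9093CD is rgb(144, 147, 205).
On the R channel (widest range): 144 ≈ 45 + (p/100)(255 − 45), so p ≈ 100×(144 − 45)/(255 − 45) = 9900/210 = 47.14.
p = 47 reproduces all three channels after rounding.

47%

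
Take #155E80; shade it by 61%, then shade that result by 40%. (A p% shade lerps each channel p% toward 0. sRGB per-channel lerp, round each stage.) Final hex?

#05161E

#155E80 is rgb(21, 94, 128).
Lerp each channel 61% toward 0:
  R: 21 + 0.61×(0−21) = 21 − 12.81 = 8.19 → 8
  G: 94 − 57.34 = 36.66 → 37
  B: 128 − 78.08 = 49.92 → 50
After the shade: rgb(8, 37, 50) = #082532.
Per channel, c → c + 0.4(0 − c):
  R: 8 − 3.2 = 4.8 → 5
  G: 37 + 0.4×(0−37) = 37 − 14.8 = 22.2 → 22
  B: 50 + 0.4×(0−50) = 50 − 20 = 30 → 30
rgb(5, 22, 30) = #05161E.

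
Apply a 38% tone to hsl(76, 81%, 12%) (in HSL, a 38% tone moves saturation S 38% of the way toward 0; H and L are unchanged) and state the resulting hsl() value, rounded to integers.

hsl(76, 50%, 12%)

S moves 38% from 81 toward 0: 81 − 30.78 = 50.22 → 50.
H and L are unchanged.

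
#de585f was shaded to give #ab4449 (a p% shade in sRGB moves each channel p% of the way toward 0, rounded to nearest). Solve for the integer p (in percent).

23%

#de585f is rgb(222, 88, 95); #ab4449 is rgb(171, 68, 73).
On the R channel (widest range): 171 ≈ 222 + (p/100)(0 − 222), so p ≈ 100×(171 − 222)/(0 − 222) = -5100/-222 = 22.97.
p = 23 reproduces all three channels after rounding.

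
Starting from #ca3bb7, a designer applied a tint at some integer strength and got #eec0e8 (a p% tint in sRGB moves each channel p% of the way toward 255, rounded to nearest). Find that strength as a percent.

#ca3bb7 is rgb(202, 59, 183); #eec0e8 is rgb(238, 192, 232).
On the G channel (widest range): 192 ≈ 59 + (p/100)(255 − 59), so p ≈ 100×(192 − 59)/(255 − 59) = 13300/196 = 67.86.
p = 68 reproduces all three channels after rounding.

68%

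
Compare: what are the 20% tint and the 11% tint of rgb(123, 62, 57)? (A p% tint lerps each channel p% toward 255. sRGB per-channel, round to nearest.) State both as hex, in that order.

20% tint:
  R: 123 + 26.4 = 149.4 → 149
  G: 62 + 38.6 = 100.6 → 101
  B: 57 + 39.6 = 96.6 → 97
  → #956561
11% tint:
  R: 123 + 14.52 = 137.52 → 138
  G: 62 + 21.23 = 83.23 → 83
  B: 57 + 21.78 = 78.78 → 79
  → #8A534F

#956561, #8A534F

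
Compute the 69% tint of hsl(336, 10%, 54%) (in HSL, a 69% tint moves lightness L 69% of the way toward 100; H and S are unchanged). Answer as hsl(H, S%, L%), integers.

L moves 69% from 54 toward 100: 54 + 31.74 = 85.74 → 86.
H and S are unchanged.

hsl(336, 10%, 86%)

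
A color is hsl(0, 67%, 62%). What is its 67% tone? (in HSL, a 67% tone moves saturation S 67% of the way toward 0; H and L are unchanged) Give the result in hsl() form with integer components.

S moves 67% from 67 toward 0: 67 − 44.89 = 22.11 → 22.
H and L are unchanged.

hsl(0, 22%, 62%)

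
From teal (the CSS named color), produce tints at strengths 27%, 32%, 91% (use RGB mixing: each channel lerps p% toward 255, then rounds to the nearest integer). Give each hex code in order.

CSS teal is rgb(0, 128, 128).
27%: (0 + 68.85 = 68.85→69, 128 + 34.29 = 162.29→162, 128 + 34.29 = 162.29→162) → #45a2a2
32%: (0 + 81.6 = 81.6→82, 128 + 40.64 = 168.64→169, 128 + 40.64 = 168.64→169) → #52a9a9
91%: (0 + 232.05 = 232.05→232, 128 + 115.57 = 243.57→244, 128 + 115.57 = 243.57→244) → #e8f4f4

#45a2a2, #52a9a9, #e8f4f4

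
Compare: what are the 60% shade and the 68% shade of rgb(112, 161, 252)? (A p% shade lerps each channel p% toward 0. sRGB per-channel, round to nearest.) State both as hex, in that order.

#2D4065, #243451

60% shade:
  R: 112 − 67.2 = 44.8 → 45
  G: 161 + 0.6×(0−161) = 161 − 96.6 = 64.4 → 64
  B: 252 − 151.2 = 100.8 → 101
  → #2D4065
68% shade:
  R: 112 + 0.68×(0−112) = 112 − 76.16 = 35.84 → 36
  G: 161 − 109.48 = 51.52 → 52
  B: 252 + 0.68×(0−252) = 252 − 171.36 = 80.64 → 81
  → #243451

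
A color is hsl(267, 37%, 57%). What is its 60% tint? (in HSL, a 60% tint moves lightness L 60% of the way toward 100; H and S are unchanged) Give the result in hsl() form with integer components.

L moves 60% from 57 toward 100: 57 + 25.8 = 82.8 → 83.
H and S are unchanged.

hsl(267, 37%, 83%)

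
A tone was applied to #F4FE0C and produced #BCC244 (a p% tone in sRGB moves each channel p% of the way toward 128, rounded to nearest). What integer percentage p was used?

#F4FE0C is rgb(244, 254, 12); #BCC244 is rgb(188, 194, 68).
On the G channel (widest range): 194 ≈ 254 + (p/100)(128 − 254), so p ≈ 100×(194 − 254)/(128 − 254) = -6000/-126 = 47.62.
p = 48 reproduces all three channels after rounding.

48%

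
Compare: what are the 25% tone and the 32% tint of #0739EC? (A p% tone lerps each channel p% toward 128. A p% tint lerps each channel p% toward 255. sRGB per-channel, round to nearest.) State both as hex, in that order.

#254BD1, #5678F2

#0739EC is rgb(7, 57, 236).
25% tone:
  R: 7 + 0.25×(128−7) = 7 + 30.25 = 37.25 → 37
  G: 57 + 0.25×(128−57) = 57 + 17.75 = 74.75 → 75
  B: 236 − 27 = 209 → 209
  → #254BD1
32% tint:
  R: 7 + 0.32×(255−7) = 7 + 79.36 = 86.36 → 86
  G: 57 + 0.32×(255−57) = 57 + 63.36 = 120.36 → 120
  B: 236 + 6.08 = 242.08 → 242
  → #5678F2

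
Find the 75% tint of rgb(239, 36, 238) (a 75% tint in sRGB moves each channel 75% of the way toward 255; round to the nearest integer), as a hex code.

Per channel, c → c + 0.75(255 − c):
  R: 239 + 0.75×(255−239) = 239 + 12 = 251 → 251
  G: 36 + 0.75×(255−36) = 36 + 164.25 = 200.25 → 200
  B: 238 + 0.75×(255−238) = 238 + 12.75 = 250.75 → 251
rgb(251, 200, 251) = #fbc8fb.

#fbc8fb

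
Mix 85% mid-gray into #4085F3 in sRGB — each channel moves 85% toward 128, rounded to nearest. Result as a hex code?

#768191

#4085F3 is rgb(64, 133, 243).
Lerp each channel 85% toward 128:
  R: 64 + 0.85×(128−64) = 64 + 54.4 = 118.4 → 118
  G: 133 − 4.25 = 128.75 → 129
  B: 243 − 97.75 = 145.25 → 145
rgb(118, 129, 145) = #768191.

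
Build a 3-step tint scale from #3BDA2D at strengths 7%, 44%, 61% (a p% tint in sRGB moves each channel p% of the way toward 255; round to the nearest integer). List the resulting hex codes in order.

#3BDA2D is rgb(59, 218, 45).
7%: (59 + 13.72 = 72.72→73, 218 + 2.59 = 220.59→221, 45 + 14.7 = 59.7→60) → #49DD3C
44%: (59 + 86.24 = 145.24→145, 218 + 16.28 = 234.28→234, 45 + 92.4 = 137.4→137) → #91EA89
61%: (59 + 119.56 = 178.56→179, 218 + 22.57 = 240.57→241, 45 + 128.1 = 173.1→173) → #B3F1AD

#49DD3C, #91EA89, #B3F1AD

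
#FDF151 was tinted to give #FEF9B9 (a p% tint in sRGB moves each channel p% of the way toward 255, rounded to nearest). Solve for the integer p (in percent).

60%

#FDF151 is rgb(253, 241, 81); #FEF9B9 is rgb(254, 249, 185).
On the B channel (widest range): 185 ≈ 81 + (p/100)(255 − 81), so p ≈ 100×(185 − 81)/(255 − 81) = 10400/174 = 59.77.
p = 60 reproduces all three channels after rounding.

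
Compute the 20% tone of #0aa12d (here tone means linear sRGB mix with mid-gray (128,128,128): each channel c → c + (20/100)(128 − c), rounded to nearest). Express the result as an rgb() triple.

rgb(34, 154, 62)

#0aa12d is rgb(10, 161, 45).
Per channel, c → c + 0.2(128 − c):
  R: 10 + 0.2×(128−10) = 10 + 23.6 = 33.6 → 34
  G: 161 + 0.2×(128−161) = 161 − 6.6 = 154.4 → 154
  B: 45 + 0.2×(128−45) = 45 + 16.6 = 61.6 → 62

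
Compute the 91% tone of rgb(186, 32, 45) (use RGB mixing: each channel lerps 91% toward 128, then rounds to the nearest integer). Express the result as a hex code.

#857779

Lerp each channel 91% toward 128:
  R: 186 + 0.91×(128−186) = 186 − 52.78 = 133.22 → 133
  G: 32 + 87.36 = 119.36 → 119
  B: 45 + 0.91×(128−45) = 45 + 75.53 = 120.53 → 121
rgb(133, 119, 121) = #857779.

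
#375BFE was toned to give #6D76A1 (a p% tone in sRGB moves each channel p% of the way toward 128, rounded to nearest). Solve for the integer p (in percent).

#375BFE is rgb(55, 91, 254); #6D76A1 is rgb(109, 118, 161).
On the B channel (widest range): 161 ≈ 254 + (p/100)(128 − 254), so p ≈ 100×(161 − 254)/(128 − 254) = -9300/-126 = 73.81.
p = 74 reproduces all three channels after rounding.

74%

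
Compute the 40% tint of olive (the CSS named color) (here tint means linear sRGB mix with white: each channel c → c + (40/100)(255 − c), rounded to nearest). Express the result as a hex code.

CSS olive is rgb(128, 128, 0).
Per channel, c → c + 0.4(255 − c):
  R: 128 + 0.4×(255−128) = 128 + 50.8 = 178.8 → 179
  G: 128 + 50.8 = 178.8 → 179
  B: 0 + 102 = 102 → 102
rgb(179, 179, 102) = #B3B366.

#B3B366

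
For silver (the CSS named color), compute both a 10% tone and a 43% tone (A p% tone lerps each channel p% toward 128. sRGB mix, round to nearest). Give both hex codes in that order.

#BABABA, #A4A4A4

CSS silver is rgb(192, 192, 192).
10% tone:
  R: 192 + 0.1×(128−192) = 192 − 6.4 = 185.6 → 186
  G: 192 + 0.1×(128−192) = 192 − 6.4 = 185.6 → 186
  B: 192 + 0.1×(128−192) = 192 − 6.4 = 185.6 → 186
  → #BABABA
43% tone:
  R: 192 + 0.43×(128−192) = 192 − 27.52 = 164.48 → 164
  G: 192 − 27.52 = 164.48 → 164
  B: 192 + 0.43×(128−192) = 192 − 27.52 = 164.48 → 164
  → #A4A4A4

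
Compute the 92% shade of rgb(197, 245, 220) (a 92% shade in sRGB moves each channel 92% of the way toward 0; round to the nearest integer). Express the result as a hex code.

Lerp each channel 92% toward 0:
  R: 197 − 181.24 = 15.76 → 16
  G: 245 − 225.4 = 19.6 → 20
  B: 220 + 0.92×(0−220) = 220 − 202.4 = 17.6 → 18
rgb(16, 20, 18) = #101412.

#101412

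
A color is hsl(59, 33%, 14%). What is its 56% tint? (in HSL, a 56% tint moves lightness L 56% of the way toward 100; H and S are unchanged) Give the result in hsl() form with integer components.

hsl(59, 33%, 62%)

L moves 56% from 14 toward 100: 14 + 48.16 = 62.16 → 62.
H and S are unchanged.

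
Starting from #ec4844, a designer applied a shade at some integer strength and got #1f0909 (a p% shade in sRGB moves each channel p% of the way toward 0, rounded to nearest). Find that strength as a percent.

#ec4844 is rgb(236, 72, 68); #1f0909 is rgb(31, 9, 9).
On the R channel (widest range): 31 ≈ 236 + (p/100)(0 − 236), so p ≈ 100×(31 − 236)/(0 − 236) = -20500/-236 = 86.86.
p = 87 reproduces all three channels after rounding.

87%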